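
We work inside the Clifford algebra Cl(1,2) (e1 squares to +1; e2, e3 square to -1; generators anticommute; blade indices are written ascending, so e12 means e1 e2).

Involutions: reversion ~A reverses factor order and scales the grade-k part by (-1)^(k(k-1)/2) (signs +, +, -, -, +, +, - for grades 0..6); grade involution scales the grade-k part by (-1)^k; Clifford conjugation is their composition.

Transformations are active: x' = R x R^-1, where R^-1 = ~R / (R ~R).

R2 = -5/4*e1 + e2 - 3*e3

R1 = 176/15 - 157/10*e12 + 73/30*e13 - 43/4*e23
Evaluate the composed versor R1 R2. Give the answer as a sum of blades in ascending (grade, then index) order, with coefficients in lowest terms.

Distribute over the terms of R2 (each basis-blade product reordered to ascending indices, repeated generators contracted through their squares):
R1 (-5/4*e1) = -44/3*e1 - 157/8*e2 + 73/24*e3 + 215/16*e123
R1 (e2) = 157/10*e1 + 176/15*e2 - 43/4*e3 - 73/30*e123
R1 (-3*e3) = 73/10*e1 - 129/4*e2 - 176/5*e3 + 471/10*e123
Summing the partial products and collecting blades:
Answer: 25/3*e1 - 4817/120*e2 - 5149/120*e3 + 2789/48*e123


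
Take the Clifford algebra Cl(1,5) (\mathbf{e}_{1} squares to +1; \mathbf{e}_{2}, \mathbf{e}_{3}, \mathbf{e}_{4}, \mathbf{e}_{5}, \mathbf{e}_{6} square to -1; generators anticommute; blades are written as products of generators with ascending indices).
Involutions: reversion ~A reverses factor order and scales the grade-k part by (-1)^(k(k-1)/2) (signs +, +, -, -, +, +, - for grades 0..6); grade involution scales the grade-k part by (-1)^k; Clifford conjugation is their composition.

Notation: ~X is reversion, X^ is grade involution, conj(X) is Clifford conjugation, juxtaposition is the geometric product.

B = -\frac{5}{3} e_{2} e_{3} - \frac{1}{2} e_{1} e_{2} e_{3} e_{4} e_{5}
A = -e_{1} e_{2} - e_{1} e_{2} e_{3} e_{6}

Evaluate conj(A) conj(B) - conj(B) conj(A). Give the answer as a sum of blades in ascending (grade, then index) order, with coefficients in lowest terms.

first term: -\frac{5}{3} e_{1} e_{3} + \frac{5}{3} e_{1} e_{6} + \frac{1}{2} e_{3} e_{4} e_{5} - \frac{1}{2} e_{4} e_{5} e_{6}
second term: \frac{5}{3} e_{1} e_{3} + \frac{5}{3} e_{1} e_{6} + \frac{1}{2} e_{3} e_{4} e_{5} + \frac{1}{2} e_{4} e_{5} e_{6}
Answer: -\frac{10}{3} e_{1} e_{3} - e_{4} e_{5} e_{6}


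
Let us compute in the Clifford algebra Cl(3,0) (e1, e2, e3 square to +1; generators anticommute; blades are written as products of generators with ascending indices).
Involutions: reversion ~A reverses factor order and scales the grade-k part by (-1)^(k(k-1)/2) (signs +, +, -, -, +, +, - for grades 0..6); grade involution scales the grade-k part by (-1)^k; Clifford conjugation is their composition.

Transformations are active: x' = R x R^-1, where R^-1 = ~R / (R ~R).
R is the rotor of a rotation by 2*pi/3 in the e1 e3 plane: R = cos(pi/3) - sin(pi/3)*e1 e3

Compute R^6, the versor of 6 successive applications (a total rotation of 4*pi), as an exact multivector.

Rotor phase runs at HALF the rotation angle; powers of one rotor simply add phase, so after 6 steps in e1 e3 the phase is 6*pi/3 = 2*pi and R^6 = cos(2*pi) - sin(2*pi)*e1 e3.
cos(2*pi) = 1 and sin(2*pi) = 0, so R^6 = 1. The total rotation 4*pi is 2 full turns, so every vector returns to itself, yet the rotor is +1, back on the identity sheet (an even number of 2*pi turns).
Answer: 1


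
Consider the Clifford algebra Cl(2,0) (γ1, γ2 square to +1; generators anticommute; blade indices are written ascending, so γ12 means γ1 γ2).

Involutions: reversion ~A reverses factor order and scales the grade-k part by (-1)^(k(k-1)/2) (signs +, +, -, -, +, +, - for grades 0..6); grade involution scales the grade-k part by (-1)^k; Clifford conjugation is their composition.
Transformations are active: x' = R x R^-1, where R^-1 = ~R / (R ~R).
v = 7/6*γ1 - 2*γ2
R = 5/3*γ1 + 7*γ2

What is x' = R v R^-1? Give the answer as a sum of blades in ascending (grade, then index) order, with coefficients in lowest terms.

~R = 5/3*γ1 + 7*γ2, and R ~R = 466/9, so R^-1 = ~R / (466/9).
R v = -217/18 - 23/2*γ12
Answer: -1358/699*γ1 - 587/466*γ2


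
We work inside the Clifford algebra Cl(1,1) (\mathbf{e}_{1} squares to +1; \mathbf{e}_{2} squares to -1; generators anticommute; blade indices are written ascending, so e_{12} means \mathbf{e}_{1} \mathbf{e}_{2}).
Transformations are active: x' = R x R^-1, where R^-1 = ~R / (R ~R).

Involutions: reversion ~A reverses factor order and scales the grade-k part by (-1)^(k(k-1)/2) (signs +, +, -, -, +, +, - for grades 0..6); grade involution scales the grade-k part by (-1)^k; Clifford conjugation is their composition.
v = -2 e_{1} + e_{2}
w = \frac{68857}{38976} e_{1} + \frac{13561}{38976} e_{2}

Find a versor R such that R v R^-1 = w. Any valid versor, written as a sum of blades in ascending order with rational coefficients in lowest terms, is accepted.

Equal squares first: v^2 = w^2 = 3. Then v + w = -\frac{9095}{38976} e_{1} + \frac{52537}{38976} e_{2} is a versor taking v to w, provided it is invertible.
Answer: -\frac{9095}{38976} e_{1} + \frac{52537}{38976} e_{2}


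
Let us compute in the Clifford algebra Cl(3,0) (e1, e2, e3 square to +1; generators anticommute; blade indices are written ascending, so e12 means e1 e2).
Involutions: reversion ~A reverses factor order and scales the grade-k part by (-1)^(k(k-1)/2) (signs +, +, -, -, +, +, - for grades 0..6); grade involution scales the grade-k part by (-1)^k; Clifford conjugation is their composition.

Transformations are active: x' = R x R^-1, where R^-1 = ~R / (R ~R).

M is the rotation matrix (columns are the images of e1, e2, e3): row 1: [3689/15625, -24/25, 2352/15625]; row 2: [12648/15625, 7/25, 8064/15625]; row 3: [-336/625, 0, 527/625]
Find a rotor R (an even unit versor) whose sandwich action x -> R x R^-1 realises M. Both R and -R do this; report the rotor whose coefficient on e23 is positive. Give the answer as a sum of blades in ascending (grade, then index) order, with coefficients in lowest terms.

Method: write R = a + b12*e12 + b13*e13 + b23*e23 with a^2 + b12^2 + b13^2 + b23^2 = 1 (so R^-1 = ~R). Expanding the columns R e_j ~R gives tr M = 4a^2 - 1 and, from the antisymmetric part, M21 - M12 = -4a*b12, M13 - M31 = 4a*b13, M32 - M23 = -4a*b23.
Here tr M = 21239/15625, so a^2 = (1 + tr M)/4 = 9216/15625 and a = ±96/125. Taking a = 96/125: M21 - M12 = 27648/15625, M13 - M31 = 10752/15625, M32 - M23 = -8064/15625, giving b12 = -72/125, b13 = 28/125, b23 = 21/125, i.e. R = 96/125 - 72/125*e12 + 28/125*e13 + 21/125*e23.
Its e23 coefficient is already positive.
Answer: 96/125 - 72/125*e12 + 28/125*e13 + 21/125*e23. Key observation: the double cover Spin(3) -> SO(3) sends R and -R to the same matrix (trace 21239/15625 here), so the stated sign of the e23 coefficient is what selects one sheet.


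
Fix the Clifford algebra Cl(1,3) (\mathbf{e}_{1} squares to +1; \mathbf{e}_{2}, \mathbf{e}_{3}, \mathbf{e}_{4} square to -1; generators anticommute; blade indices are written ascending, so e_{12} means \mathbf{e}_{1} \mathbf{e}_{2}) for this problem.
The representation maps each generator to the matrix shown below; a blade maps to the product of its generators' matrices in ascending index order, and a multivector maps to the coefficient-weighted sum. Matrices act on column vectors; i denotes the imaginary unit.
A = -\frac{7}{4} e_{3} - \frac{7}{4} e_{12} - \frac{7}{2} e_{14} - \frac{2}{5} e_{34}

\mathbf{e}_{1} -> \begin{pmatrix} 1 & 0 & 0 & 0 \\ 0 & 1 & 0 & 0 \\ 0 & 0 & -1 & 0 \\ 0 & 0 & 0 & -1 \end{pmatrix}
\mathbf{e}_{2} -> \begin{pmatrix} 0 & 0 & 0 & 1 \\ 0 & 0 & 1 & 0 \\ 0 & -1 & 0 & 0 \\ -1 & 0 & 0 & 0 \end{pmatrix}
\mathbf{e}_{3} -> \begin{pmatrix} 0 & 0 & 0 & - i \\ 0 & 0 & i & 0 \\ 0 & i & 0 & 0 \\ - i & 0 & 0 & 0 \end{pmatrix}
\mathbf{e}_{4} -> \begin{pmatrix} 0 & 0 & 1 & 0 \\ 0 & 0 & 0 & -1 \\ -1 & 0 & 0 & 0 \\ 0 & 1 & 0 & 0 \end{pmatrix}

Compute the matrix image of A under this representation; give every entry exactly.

Bivector images (products of the table entries): rho(e_{12}) = rho(\mathbf{e}_{1})rho(\mathbf{e}_{2}) = \begin{pmatrix} 0 & 0 & 0 & 1 \\ 0 & 0 & 1 & 0 \\ 0 & 1 & 0 & 0 \\ 1 & 0 & 0 & 0 \end{pmatrix}; rho(e_{14}) = rho(\mathbf{e}_{1})rho(\mathbf{e}_{4}) = \begin{pmatrix} 0 & 0 & 1 & 0 \\ 0 & 0 & 0 & -1 \\ 1 & 0 & 0 & 0 \\ 0 & -1 & 0 & 0 \end{pmatrix}; rho(e_{34}) = rho(\mathbf{e}_{3})rho(\mathbf{e}_{4}) = \begin{pmatrix} 0 & - i & 0 & 0 \\ - i & 0 & 0 & 0 \\ 0 & 0 & 0 & - i \\ 0 & 0 & - i & 0 \end{pmatrix}.
M = (-\frac{7}{4})*rho(e_{3}) + (-\frac{7}{4})*rho(e_{12}) + (-\frac{7}{2})*rho(e_{14}) + (-\frac{2}{5})*rho(e_{34}), summed entrywise:
Answer: \begin{pmatrix} 0 & \frac{2 i}{5} & - \frac{7}{2} & - \frac{7}{4} + \frac{7 i}{4} \\ \frac{2 i}{5} & 0 & - \frac{7}{4} - \frac{7 i}{4} & \frac{7}{2} \\ - \frac{7}{2} & - \frac{7}{4} - \frac{7 i}{4} & 0 & \frac{2 i}{5} \\ - \frac{7}{4} + \frac{7 i}{4} & \frac{7}{2} & \frac{2 i}{5} & 0 \end{pmatrix}


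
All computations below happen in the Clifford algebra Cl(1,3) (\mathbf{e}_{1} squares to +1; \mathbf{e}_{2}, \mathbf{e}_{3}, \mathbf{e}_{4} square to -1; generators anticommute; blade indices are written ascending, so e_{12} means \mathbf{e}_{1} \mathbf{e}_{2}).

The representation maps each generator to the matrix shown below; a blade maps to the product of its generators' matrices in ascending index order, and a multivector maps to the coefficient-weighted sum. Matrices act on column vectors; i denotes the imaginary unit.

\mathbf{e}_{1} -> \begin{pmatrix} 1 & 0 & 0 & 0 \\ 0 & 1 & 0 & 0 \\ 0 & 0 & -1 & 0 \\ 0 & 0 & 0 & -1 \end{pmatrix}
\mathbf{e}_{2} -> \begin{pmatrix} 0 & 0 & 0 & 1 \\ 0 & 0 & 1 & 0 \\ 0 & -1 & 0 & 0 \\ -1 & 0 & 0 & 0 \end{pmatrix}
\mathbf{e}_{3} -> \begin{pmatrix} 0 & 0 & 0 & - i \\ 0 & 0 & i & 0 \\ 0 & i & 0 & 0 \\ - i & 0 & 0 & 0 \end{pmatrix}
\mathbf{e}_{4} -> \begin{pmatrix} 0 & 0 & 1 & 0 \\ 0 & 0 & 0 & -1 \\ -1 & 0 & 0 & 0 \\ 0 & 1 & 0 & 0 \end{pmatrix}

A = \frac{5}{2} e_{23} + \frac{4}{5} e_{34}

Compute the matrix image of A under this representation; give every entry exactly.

Bivector images (products of the table entries): rho(e_{23}) = rho(\mathbf{e}_{2})rho(\mathbf{e}_{3}) = \begin{pmatrix} - i & 0 & 0 & 0 \\ 0 & i & 0 & 0 \\ 0 & 0 & - i & 0 \\ 0 & 0 & 0 & i \end{pmatrix}; rho(e_{34}) = rho(\mathbf{e}_{3})rho(\mathbf{e}_{4}) = \begin{pmatrix} 0 & - i & 0 & 0 \\ - i & 0 & 0 & 0 \\ 0 & 0 & 0 & - i \\ 0 & 0 & - i & 0 \end{pmatrix}.
M = (\frac{5}{2})*rho(e_{23}) + (\frac{4}{5})*rho(e_{34}), summed entrywise:
Answer: \begin{pmatrix} - \frac{5 i}{2} & - \frac{4 i}{5} & 0 & 0 \\ - \frac{4 i}{5} & \frac{5 i}{2} & 0 & 0 \\ 0 & 0 & - \frac{5 i}{2} & - \frac{4 i}{5} \\ 0 & 0 & - \frac{4 i}{5} & \frac{5 i}{2} \end{pmatrix}


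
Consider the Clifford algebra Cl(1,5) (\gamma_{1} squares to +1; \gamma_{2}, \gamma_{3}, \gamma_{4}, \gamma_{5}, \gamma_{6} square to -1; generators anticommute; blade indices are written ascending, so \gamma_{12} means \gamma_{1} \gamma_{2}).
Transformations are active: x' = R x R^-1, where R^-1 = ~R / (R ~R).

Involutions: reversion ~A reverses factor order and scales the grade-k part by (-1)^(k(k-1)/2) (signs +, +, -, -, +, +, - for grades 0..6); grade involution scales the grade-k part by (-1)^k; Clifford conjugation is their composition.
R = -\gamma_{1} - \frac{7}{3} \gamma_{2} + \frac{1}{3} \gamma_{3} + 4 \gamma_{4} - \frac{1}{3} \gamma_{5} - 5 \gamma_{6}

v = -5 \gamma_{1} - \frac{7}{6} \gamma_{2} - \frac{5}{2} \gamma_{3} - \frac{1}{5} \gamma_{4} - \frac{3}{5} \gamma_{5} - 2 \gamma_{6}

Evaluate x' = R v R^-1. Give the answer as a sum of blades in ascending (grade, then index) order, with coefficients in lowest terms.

~R = -\gamma_{1} - \frac{7}{3} \gamma_{2} + \frac{1}{3} \gamma_{3} + 4 \gamma_{4} - \frac{1}{3} \gamma_{5} - 5 \gamma_{6}, and R ~R = -\frac{137}{3}, so R^-1 = ~R / (-\frac{137}{3}).
R v = -\frac{283}{45} - \frac{21}{2} \gamma_{12} + \frac{25}{6} \gamma_{13} + \frac{101}{5} \gamma_{14} - \frac{16}{15} \gamma_{15} - 23 \gamma_{16} + \frac{56}{9} \gamma_{23} + \frac{77}{15} \gamma_{24} + \frac{91}{90} \gamma_{25} - \frac{7}{6} \gamma_{26} + \frac{149}{15} \gamma_{34} - \frac{31}{30} \gamma_{35} - \frac{79}{6} \gamma_{36} - \frac{37}{15} \gamma_{45} - 9 \gamma_{46} - \frac{7}{3} \gamma_{56}
Answer: \frac{9709}{2055} \gamma_{1} + \frac{6461}{12330} \gamma_{2} + \frac{31957}{12330} \gamma_{3} + \frac{535}{411} \gamma_{4} + \frac{3133}{6165} \gamma_{5} + \frac{256}{411} \gamma_{6}


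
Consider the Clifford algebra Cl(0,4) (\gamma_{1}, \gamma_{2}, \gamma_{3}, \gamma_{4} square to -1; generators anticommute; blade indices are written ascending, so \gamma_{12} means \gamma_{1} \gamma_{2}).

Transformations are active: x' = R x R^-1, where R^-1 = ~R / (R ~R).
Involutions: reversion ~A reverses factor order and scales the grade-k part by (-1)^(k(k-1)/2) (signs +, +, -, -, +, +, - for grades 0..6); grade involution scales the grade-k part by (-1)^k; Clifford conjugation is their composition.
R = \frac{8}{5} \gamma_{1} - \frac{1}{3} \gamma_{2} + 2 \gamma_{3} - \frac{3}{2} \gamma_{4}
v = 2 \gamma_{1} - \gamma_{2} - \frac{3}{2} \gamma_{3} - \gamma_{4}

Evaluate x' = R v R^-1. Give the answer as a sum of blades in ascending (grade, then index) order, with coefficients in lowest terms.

~R = \frac{8}{5} \gamma_{1} - \frac{1}{3} \gamma_{2} + 2 \gamma_{3} - \frac{3}{2} \gamma_{4}, and R ~R = -\frac{8029}{900}, so R^-1 = ~R / (-\frac{8029}{900}).
R v = -\frac{61}{30} - \frac{14}{15} \gamma_{12} - \frac{32}{5} \gamma_{13} + \frac{7}{5} \gamma_{14} + \frac{5}{2} \gamma_{23} - \frac{7}{6} \gamma_{24} - \frac{17}{4} \gamma_{34}
Answer: -\frac{10202}{8029} \gamma_{1} + \frac{6809}{8029} \gamma_{2} + \frac{38727}{16058} \gamma_{3} + \frac{2539}{8029} \gamma_{4}


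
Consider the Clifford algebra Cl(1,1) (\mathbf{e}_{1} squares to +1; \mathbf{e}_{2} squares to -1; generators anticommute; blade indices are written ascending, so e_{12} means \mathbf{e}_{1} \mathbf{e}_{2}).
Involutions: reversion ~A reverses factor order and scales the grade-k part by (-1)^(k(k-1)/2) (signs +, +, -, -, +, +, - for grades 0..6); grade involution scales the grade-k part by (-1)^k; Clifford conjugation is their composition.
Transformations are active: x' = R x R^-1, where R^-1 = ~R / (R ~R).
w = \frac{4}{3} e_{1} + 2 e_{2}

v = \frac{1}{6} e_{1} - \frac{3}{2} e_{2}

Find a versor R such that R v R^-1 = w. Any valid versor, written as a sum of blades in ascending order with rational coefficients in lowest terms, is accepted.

Key observation: q(v) = q(w) = -\frac{20}{9} (sandwiches preserve the norm), so R = v + w = \frac{3}{2} e_{1} + \frac{1}{2} e_{2} works whenever it is invertible — the component of v along it is kept and (v - w)/2 reverses, sending v to w.
Answer: \frac{3}{2} e_{1} + \frac{1}{2} e_{2}


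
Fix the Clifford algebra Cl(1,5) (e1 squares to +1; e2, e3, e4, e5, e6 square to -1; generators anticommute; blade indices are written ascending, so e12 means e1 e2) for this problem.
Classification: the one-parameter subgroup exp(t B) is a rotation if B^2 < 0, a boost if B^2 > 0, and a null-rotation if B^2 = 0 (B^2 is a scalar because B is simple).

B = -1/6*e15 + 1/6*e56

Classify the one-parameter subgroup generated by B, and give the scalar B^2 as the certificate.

B^2 term by term: the squares give (-1/6)^2*(e15)^2 + (1/6)^2*(e56)^2 = 1/36*(+1) + 1/36*(-1) = 0 (each basis 2-blade squares to minus the product of its generators' squares); cross terms between blades sharing an index anticommute and cancel. So B^2 = 0.
Answer: null-rotation, certificate B^2 = 0. Key observation: B^2 = 0 is a conjugation invariant, so its sign decides the class regardless of the surface form of B.


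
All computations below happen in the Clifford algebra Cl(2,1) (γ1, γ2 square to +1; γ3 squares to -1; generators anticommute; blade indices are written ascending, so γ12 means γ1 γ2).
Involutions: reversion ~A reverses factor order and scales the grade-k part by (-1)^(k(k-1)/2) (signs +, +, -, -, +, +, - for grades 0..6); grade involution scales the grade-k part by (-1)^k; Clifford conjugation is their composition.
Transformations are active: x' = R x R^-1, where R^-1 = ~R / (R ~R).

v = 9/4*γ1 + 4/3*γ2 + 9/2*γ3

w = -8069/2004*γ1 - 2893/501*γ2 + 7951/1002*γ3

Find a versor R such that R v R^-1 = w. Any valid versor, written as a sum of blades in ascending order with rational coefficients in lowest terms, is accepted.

Since q(v) = q(w) = -1931/144, the sum R = v + w = -890/501*γ1 - 2225/501*γ2 + 6230/501*γ3 does the job whenever invertible.
Answer: -890/501*γ1 - 2225/501*γ2 + 6230/501*γ3


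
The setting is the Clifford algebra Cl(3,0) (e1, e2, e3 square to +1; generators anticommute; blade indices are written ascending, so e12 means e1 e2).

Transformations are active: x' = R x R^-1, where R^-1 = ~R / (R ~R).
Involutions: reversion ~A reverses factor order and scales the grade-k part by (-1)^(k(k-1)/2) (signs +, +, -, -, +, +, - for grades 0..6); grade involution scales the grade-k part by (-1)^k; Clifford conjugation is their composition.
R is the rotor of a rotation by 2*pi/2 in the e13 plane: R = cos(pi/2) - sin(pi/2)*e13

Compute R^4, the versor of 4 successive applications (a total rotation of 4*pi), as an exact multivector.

Because a rotor carries half the rotation angle, composing 4 copies of this e13-plane rotor multiplies the phase: 4*(pi/2) = 2*pi, hence R^4 = cos(2*pi) - sin(2*pi)*e13.
cos(2*pi) = 1 and sin(2*pi) = 0, so R^4 = 1. The total rotation 4*pi is 2 full turns, so every vector returns to itself, yet the rotor is +1, back on the identity sheet (an even number of 2*pi turns).
Answer: 1


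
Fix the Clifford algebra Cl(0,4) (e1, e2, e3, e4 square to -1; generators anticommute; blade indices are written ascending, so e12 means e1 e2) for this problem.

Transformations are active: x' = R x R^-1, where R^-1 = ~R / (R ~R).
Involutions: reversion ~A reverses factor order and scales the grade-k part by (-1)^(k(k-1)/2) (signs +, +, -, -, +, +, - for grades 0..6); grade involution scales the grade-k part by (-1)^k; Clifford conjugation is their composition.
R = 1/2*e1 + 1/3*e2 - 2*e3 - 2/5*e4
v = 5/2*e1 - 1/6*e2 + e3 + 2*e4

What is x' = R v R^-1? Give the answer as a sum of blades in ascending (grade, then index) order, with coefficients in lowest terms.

~R = 1/2*e1 + 1/3*e2 - 2*e3 - 2/5*e4, and R ~R = -4069/900, so R^-1 = ~R / (-4069/900).
R v = 289/180 - 11/12*e12 + 11/2*e13 + 2*e14 + 3/5*e24 - 18/5*e34
Answer: -23235/8138*e1 - 1711/24414*e2 + 1711/4069*e3 - 6982/4069*e4


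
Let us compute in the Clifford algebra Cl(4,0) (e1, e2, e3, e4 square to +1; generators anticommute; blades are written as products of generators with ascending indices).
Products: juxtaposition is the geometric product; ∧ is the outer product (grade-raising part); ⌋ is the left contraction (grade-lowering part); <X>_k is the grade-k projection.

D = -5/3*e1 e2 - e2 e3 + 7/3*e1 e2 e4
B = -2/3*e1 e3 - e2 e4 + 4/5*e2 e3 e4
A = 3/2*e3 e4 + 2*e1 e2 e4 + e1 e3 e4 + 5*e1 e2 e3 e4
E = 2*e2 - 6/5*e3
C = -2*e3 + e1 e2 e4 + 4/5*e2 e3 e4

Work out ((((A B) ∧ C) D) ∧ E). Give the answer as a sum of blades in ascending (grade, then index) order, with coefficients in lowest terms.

step 1: -2*e1 - 6/5*e2 + 2/3*e4 - 4/5*e1 e2 - 17/5*e1 e3 + e1 e4 - 3/2*e2 e3 - 10/3*e2 e4 - e1 e2 e3 + 4/3*e2 e3 e4
step 2: 4*e1 e3 + 12/5*e2 e3 + 4/3*e3 e4 + 8/5*e1 e2 e3 + 2*e1 e3 e4 - 20/3*e2 e3 e4 - 8/5*e1 e2 e3 e4
step 3: 12/5 + 8/5*e1 + 32/5*e3 - 20/3*e4 + 4*e1 e2 + 176/9*e1 e3 - 8/5*e1 e4 - 2*e2 e3 + 4/3*e2 e4 - 32/5*e3 e4 + 28/9*e1 e2 e3 + 2*e1 e2 e4 - 752/45*e1 e3 e4 + 6*e2 e3 e4 - 20/9*e1 e2 e3 e4
step 4: 24/5*e2 - 72/25*e3 + 16/5*e1 e2 - 48/25*e1 e3 - 64/5*e2 e3 + 40/3*e2 e4 - 8*e3 e4 - 1976/45*e1 e2 e3 + 16/5*e1 e2 e4 - 48/25*e1 e3 e4 - 56/5*e2 e3 e4 - 1396/45*e1 e2 e3 e4
Answer: 24/5*e2 - 72/25*e3 + 16/5*e1 e2 - 48/25*e1 e3 - 64/5*e2 e3 + 40/3*e2 e4 - 8*e3 e4 - 1976/45*e1 e2 e3 + 16/5*e1 e2 e4 - 48/25*e1 e3 e4 - 56/5*e2 e3 e4 - 1396/45*e1 e2 e3 e4


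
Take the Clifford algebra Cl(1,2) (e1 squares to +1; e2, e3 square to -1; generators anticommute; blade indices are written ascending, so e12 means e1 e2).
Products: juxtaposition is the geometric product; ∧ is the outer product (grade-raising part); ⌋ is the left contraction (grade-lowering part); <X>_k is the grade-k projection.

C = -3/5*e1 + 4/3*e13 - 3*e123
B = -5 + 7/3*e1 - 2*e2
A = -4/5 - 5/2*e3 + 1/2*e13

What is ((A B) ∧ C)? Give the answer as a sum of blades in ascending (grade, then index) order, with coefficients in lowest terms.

step 1: 4 - 28/15*e1 + 8/5*e2 + 34/3*e3 + 10/3*e13 - 5*e23 + e123
step 2: -12/5*e1 + 24/25*e12 + 182/15*e13 - 167/15*e123
Answer: -12/5*e1 + 24/25*e12 + 182/15*e13 - 167/15*e123


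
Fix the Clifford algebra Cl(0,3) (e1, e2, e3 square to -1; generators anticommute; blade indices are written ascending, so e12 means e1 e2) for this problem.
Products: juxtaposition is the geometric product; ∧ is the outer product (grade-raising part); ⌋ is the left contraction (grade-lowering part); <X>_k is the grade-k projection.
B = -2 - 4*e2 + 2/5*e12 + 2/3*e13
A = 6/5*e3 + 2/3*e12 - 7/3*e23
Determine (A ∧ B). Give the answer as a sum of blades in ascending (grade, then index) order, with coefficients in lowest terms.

step 1: -12/5*e3 - 4/3*e12 + 142/15*e23 + 12/25*e123
Answer: -12/5*e3 - 4/3*e12 + 142/15*e23 + 12/25*e123


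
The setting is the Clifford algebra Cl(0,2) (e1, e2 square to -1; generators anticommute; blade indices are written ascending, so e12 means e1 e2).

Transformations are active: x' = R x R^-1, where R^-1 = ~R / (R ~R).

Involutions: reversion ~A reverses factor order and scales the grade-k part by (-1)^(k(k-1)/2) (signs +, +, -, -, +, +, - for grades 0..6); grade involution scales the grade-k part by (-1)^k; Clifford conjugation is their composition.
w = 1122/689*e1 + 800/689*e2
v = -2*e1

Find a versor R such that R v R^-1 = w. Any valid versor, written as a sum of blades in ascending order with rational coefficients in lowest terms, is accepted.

Here q(v) = q(w) = -4; the classical choice R = v + w = -256/689*e1 + 800/689*e2 then realises v -> w under the sandwich.
Answer: -256/689*e1 + 800/689*e2


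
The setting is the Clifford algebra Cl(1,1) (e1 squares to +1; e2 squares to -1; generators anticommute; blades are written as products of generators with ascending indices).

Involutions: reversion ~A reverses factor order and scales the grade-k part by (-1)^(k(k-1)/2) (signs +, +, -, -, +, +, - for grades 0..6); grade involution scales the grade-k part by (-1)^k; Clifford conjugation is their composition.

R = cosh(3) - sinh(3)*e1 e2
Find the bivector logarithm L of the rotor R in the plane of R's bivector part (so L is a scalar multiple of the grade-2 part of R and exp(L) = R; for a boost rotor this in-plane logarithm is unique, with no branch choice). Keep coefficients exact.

The scalar part of R is cosh(3), which fixes the rapidity magnitude through cosh (cosh is even, so it cannot fix the sign — the bivector part carries that); dividing the bivector part by sinh of the rapidity gives the plane, and L = rapidity * plane, where the joint sign ambiguity of (rapidity, plane) cancels in the product.
Concretely: cosh(rapidity) = cosh(3) gives rapidity = ±3, and since rapidity/sinh(rapidity) is even the sign is immaterial: L = (rapidity/sinh(rapidity)) * <R>_2 = (3/sinh(3)) * <R>_2.
Answer: -3*e1 e2


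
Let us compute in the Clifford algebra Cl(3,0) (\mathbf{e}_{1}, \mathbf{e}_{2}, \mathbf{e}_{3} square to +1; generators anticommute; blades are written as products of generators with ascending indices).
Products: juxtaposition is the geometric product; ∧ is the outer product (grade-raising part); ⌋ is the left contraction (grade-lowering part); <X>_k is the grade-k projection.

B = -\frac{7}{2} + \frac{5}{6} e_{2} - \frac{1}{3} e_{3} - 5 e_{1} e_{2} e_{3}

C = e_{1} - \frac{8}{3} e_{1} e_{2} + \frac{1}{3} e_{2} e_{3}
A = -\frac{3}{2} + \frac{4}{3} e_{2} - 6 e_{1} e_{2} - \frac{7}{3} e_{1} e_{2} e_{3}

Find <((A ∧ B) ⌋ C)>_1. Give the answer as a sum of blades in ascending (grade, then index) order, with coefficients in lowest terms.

step 1: \frac{21}{4} - \frac{71}{12} e_{2} + \frac{1}{2} e_{3} + 21 e_{1} e_{2} - \frac{4}{9} e_{2} e_{3} + \frac{53}{3} e_{1} e_{2} e_{3}
step 2: \frac{1516}{27} - \frac{379}{36} e_{1} - \frac{1}{6} e_{2} - \frac{71}{36} e_{3} - 14 e_{1} e_{2} + \frac{7}{4} e_{2} e_{3}
step 3: -\frac{379}{36} e_{1} - \frac{1}{6} e_{2} - \frac{71}{36} e_{3}
Answer: -\frac{379}{36} e_{1} - \frac{1}{6} e_{2} - \frac{71}{36} e_{3}


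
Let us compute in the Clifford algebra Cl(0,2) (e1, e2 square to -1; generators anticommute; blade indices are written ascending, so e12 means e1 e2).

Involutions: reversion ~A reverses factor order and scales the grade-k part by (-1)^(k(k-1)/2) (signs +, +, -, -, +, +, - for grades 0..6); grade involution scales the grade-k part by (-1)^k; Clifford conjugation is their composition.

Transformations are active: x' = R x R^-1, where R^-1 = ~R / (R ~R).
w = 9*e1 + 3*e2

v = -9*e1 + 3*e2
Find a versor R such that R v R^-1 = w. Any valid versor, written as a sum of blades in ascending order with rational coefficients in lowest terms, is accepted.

Take R = v + w = 6*e2. Because q(v) = q(w) = -90, conjugation by R sends v exactly to w.
Answer: 6*e2


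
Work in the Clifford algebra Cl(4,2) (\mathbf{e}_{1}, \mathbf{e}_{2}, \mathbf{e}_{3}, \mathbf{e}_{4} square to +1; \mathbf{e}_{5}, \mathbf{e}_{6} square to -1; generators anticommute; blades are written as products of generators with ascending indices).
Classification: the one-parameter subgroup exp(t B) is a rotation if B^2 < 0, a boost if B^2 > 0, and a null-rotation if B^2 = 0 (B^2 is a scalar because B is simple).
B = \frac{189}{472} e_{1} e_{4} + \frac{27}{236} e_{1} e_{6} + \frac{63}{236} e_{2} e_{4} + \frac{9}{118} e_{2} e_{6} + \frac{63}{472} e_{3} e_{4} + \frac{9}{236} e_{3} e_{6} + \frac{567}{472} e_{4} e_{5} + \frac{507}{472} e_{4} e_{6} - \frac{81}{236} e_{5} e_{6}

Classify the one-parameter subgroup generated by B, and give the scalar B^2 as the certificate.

B^2 term by term: the squares give (\frac{189}{472})^2*(e_{1} e_{4})^2 + (\frac{27}{236})^2*(e_{1} e_{6})^2 + (\frac{63}{236})^2*(e_{2} e_{4})^2 + (\frac{9}{118})^2*(e_{2} e_{6})^2 + (\frac{63}{472})^2*(e_{3} e_{4})^2 + (\frac{9}{236})^2*(e_{3} e_{6})^2 + (\frac{567}{472})^2*(e_{4} e_{5})^2 + (\frac{507}{472})^2*(e_{4} e_{6})^2 + (-\frac{81}{236})^2*(e_{5} e_{6})^2 = \frac{35721}{222784}*(-1) + \frac{729}{55696}*(+1) + \frac{3969}{55696}*(-1) + \frac{81}{13924}*(+1) + \frac{3969}{222784}*(-1) + \frac{81}{55696}*(+1) + \frac{321489}{222784}*(+1) + \frac{257049}{222784}*(+1) + \frac{6561}{55696}*(-1) = \frac{9}{4} (each basis 2-blade squares to minus the product of its generators' squares); cross terms between blades sharing an index anticommute and cancel; the commuting (index-disjoint) pairs give grade-4 terms 2*c*c'*(blade product), which cancel blade by blade — e_{1} e_{2} e_{4} e_{6}: -\frac{1701}{27848} + \frac{1701}{27848} = 0; e_{1} e_{3} e_{4} e_{6}: -\frac{1701}{55696} + \frac{1701}{55696} = 0; e_{1} e_{4} e_{5} e_{6}: -\frac{15309}{55696} + \frac{15309}{55696} = 0; e_{2} e_{3} e_{4} e_{6}: -\frac{567}{27848} + \frac{567}{27848} = 0; e_{2} e_{4} e_{5} e_{6}: -\frac{5103}{27848} + \frac{5103}{27848} = 0; e_{3} e_{4} e_{5} e_{6}: -\frac{5103}{55696} + \frac{5103}{55696} = 0 — confirming B is simple. So B^2 = \frac{9}{4}.
Answer: boost, certificate B^2 = \frac{9}{4}. Check the certificate: B^2 = \frac{9}{4}, and that sign is decisive whatever form B takes.


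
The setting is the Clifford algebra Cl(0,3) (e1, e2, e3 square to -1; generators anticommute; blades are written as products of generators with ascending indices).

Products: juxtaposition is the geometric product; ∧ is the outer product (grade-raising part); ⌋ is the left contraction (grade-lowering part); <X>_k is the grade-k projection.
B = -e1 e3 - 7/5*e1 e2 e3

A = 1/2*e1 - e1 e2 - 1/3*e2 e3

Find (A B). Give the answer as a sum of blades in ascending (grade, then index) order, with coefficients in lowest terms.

step 1: -7/15*e1 - 9/10*e3 - 1/3*e1 e2 + 17/10*e2 e3
Answer: -7/15*e1 - 9/10*e3 - 1/3*e1 e2 + 17/10*e2 e3


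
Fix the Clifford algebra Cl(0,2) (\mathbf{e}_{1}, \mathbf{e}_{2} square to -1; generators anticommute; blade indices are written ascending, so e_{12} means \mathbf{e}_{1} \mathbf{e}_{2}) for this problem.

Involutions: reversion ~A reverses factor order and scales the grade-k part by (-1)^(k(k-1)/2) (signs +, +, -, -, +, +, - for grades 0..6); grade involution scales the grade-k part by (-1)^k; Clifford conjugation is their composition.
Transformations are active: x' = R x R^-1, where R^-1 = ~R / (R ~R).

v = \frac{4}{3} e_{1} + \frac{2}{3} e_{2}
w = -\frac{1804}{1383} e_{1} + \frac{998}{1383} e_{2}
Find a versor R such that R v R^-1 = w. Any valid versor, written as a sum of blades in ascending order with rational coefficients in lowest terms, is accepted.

Key observation: q(v) = q(w) = -\frac{20}{9} (sandwiches preserve the norm), so R = v + w = \frac{40}{1383} e_{1} + \frac{640}{461} e_{2} works whenever it is invertible — the component of v along it is kept and (v - w)/2 reverses, sending v to w.
Answer: \frac{40}{1383} e_{1} + \frac{640}{461} e_{2}


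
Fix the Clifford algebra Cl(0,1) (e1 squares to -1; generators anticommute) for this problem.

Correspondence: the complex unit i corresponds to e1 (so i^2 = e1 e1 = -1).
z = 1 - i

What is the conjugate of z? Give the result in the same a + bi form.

In blades: z = 1 - e1.
Conjugation here is Clifford conjugation: the scalar is fixed and the grade-1 and grade-2 blades all flip sign, giving 1 + e1; translating back:
Answer: 1 + i


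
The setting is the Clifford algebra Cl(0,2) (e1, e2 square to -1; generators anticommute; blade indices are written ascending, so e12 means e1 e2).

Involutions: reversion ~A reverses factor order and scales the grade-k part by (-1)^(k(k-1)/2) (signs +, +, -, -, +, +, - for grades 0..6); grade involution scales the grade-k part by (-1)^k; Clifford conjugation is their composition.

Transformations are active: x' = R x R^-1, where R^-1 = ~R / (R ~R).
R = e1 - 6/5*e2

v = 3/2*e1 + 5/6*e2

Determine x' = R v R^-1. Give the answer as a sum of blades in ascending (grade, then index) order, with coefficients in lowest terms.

~R = e1 - 6/5*e2, and R ~R = -61/25, so R^-1 = ~R / (-61/25).
R v = -1/2 + 79/30*e12
Answer: -133/122*e1 - 485/366*e2


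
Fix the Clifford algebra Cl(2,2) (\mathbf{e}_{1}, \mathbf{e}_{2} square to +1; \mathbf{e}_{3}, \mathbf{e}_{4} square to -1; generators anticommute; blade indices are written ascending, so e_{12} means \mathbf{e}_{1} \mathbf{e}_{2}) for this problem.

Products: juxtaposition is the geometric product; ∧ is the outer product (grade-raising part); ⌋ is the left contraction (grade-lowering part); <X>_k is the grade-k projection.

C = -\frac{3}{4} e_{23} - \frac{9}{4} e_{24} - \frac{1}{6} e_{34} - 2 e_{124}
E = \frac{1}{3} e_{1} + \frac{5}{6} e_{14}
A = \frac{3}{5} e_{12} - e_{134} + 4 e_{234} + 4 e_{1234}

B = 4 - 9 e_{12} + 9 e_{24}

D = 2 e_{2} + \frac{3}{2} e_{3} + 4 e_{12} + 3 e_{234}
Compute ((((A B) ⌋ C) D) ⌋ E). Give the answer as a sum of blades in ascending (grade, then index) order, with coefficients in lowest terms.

step 1: \frac{27}{5} - 36 e_{3} + \frac{12}{5} e_{12} - 36 e_{13} + \frac{27}{5} e_{14} + 36 e_{34} + 9 e_{123} + 32 e_{134} + 25 e_{234} + 16 e_{1234}
step 2: 6 + \frac{189}{5} e_{2} - \frac{6}{5} e_{4} - \frac{81}{20} e_{23} - \frac{243}{20} e_{24} - \frac{9}{10} e_{34} - \frac{54}{5} e_{124}
step 3: \frac{378}{5} - \frac{756}{5} e_{1} + \frac{831}{40} e_{2} + \frac{1071}{20} e_{3} + 54 e_{4} + 24 e_{12} + \frac{243}{5} e_{13} + \frac{351}{5} e_{14} + \frac{603}{10} e_{23} + \frac{12}{5} e_{24} + \frac{576}{5} e_{34} - \frac{24}{5} e_{124} + \frac{1377}{40} e_{234} + \frac{63}{5} e_{1234}
step 4: \frac{81}{10} + \frac{351}{5} e_{1} - 126 e_{4} + 63 e_{14}
Answer: \frac{81}{10} + \frac{351}{5} e_{1} - 126 e_{4} + 63 e_{14}


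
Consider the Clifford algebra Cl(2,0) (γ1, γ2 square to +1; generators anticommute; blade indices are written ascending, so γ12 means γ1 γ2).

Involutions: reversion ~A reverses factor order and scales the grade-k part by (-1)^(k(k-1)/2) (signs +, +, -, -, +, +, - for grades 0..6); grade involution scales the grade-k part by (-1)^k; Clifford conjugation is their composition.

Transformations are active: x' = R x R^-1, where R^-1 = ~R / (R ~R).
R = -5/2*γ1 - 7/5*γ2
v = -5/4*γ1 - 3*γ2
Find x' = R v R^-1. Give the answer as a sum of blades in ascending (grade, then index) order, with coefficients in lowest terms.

~R = -5/2*γ1 - 7/5*γ2, and R ~R = 821/100, so R^-1 = ~R / (821/100).
R v = 293/40 + 23/4*γ12
Answer: -10545/3284*γ1 + 412/821*γ2


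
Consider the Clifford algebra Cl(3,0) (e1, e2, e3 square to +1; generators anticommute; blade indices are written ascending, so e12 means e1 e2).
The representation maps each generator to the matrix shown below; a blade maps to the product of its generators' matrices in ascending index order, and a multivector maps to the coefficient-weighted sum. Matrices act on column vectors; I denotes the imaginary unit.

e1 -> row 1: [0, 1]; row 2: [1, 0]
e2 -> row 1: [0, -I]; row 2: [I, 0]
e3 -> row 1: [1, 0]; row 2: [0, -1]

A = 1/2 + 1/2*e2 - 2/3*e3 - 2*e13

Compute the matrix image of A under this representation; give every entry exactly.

Bivector images (products of the table entries): rho(e13) = rho(e1)rho(e3) = row 1: [0, -1]; row 2: [1, 0].
M = (1/2)*1 + (1/2)*rho(e2) + (-2/3)*rho(e3) + (-2)*rho(e13), summed entrywise (1 is the identity matrix):
Answer: row 1: [-1/6, 2 - I/2]; row 2: [-2 + I/2, 7/6]


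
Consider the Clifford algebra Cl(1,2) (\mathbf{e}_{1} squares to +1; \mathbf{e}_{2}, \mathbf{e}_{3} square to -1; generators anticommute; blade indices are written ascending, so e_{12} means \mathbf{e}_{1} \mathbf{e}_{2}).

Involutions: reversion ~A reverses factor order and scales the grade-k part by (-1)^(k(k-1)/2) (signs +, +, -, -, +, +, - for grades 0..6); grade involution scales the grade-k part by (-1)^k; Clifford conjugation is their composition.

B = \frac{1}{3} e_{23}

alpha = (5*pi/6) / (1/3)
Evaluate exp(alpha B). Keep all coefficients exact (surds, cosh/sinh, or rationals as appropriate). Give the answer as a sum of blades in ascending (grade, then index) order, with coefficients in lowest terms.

B^2 = (\frac{1}{3})^2*(e_{23})^2 = \frac{1}{9}*(-1) = -\frac{1}{9} (a basis 2-blade squares to minus the product of its generators' squares).
B^2 = -\frac{1}{9} — B^2 < 0, so the exponential closes trigonometrically: l = \frac{1}{3}, alpha*l = \frac{5 \pi}{6}, so exp(alpha B) = cos(\frac{5 \pi}{6}) + (sin(\frac{5 \pi}{6})/(\frac{1}{3}))*B = - \frac{\sqrt{3}}{2} + (\frac{3}{2})*B.
Answer: - \frac{\sqrt{3}}{2} + \frac{1}{2} e_{23}


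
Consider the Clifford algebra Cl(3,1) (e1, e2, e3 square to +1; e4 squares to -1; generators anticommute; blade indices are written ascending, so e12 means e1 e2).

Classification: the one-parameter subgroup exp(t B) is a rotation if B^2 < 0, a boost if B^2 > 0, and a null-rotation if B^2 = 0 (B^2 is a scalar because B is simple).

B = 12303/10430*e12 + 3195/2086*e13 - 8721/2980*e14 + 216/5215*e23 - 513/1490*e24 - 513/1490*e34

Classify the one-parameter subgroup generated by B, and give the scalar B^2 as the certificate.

B^2 term by term: the squares give (12303/10430)^2*(e12)^2 + (3195/2086)^2*(e13)^2 + (-8721/2980)^2*(e14)^2 + (216/5215)^2*(e23)^2 + (-513/1490)^2*(e24)^2 + (-513/1490)^2*(e34)^2 = 151363809/108784900*(-1) + 10208025/4351396*(-1) + 76055841/8880400*(+1) + 46656/27196225*(-1) + 263169/2220100*(+1) + 263169/2220100*(+1) = 81/16 (each basis 2-blade squares to minus the product of its generators' squares); cross terms between blades sharing an index anticommute and cancel; the commuting (index-disjoint) pairs give grade-4 terms 2*c*c'*(blade product), which cancel blade by blade — e1234: -6311439/7770350 + 327807/310814 - 941868/3885175 = 0 — confirming B is simple. So B^2 = 81/16.
Answer: boost, certificate B^2 = 81/16. Why this suffices: the scalar 81/16 survives any versor conjugation, so its sign alone determines the class however B is presented.


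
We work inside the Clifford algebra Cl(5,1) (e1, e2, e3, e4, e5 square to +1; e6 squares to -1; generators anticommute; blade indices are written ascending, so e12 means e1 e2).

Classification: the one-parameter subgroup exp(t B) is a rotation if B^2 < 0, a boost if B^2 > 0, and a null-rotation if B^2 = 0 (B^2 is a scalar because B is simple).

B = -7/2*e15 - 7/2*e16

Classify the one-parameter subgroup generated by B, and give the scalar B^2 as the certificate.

B^2 term by term: the squares give (-7/2)^2*(e15)^2 + (-7/2)^2*(e16)^2 = 49/4*(-1) + 49/4*(+1) = 0 (each basis 2-blade squares to minus the product of its generators' squares); cross terms between blades sharing an index anticommute and cancel. So B^2 = 0.
Answer: null-rotation, certificate B^2 = 0. Why this suffices: the scalar 0 survives any versor conjugation, so its sign alone determines the class however B is presented.


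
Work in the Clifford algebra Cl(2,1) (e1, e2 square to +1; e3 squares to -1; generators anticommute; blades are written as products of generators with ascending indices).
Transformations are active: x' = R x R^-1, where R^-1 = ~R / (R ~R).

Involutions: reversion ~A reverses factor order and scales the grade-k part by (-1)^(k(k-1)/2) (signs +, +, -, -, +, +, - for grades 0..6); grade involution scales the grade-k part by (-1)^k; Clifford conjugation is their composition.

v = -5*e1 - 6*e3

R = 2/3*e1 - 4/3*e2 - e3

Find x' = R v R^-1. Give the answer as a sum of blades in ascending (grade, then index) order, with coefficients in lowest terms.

~R = 2/3*e1 - 4/3*e2 - e3, and R ~R = 11/9, so R^-1 = ~R / (11/9).
R v = -28/3 - 20/3*e1 e2 - 9*e1 e3 + 8*e2 e3
Answer: -57/11*e1 + 224/11*e2 + 234/11*e3


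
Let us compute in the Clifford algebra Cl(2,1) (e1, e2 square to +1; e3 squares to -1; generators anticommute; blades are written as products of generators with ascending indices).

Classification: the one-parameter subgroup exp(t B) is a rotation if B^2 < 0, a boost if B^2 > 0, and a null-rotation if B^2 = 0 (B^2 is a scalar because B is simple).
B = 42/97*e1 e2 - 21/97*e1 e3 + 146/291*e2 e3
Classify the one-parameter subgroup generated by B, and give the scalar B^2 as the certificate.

B^2 term by term: the squares give (42/97)^2*(e1 e2)^2 + (-21/97)^2*(e1 e3)^2 + (146/291)^2*(e2 e3)^2 = 1764/9409*(-1) + 441/9409*(+1) + 21316/84681*(+1) = 1/9 (each basis 2-blade squares to minus the product of its generators' squares); cross terms between blades sharing an index anticommute and cancel. So B^2 = 1/9.
Answer: boost, certificate B^2 = 1/9. Why this suffices: the scalar 1/9 survives any versor conjugation, so its sign alone determines the class however B is presented.


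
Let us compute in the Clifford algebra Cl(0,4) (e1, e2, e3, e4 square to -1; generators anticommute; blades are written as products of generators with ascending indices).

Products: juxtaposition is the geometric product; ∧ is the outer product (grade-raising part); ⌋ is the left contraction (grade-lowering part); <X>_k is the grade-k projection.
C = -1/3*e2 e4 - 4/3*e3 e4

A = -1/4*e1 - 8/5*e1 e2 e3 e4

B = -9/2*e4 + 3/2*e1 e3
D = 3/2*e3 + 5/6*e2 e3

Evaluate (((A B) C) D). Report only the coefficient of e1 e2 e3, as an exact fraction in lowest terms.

step 1: 3/8*e3 + 9/8*e1 e4 - 12/5*e2 e4 - 36/5*e1 e2 e3
step 2: -4/5 + 1/2*e4 - 3/8*e1 e2 - 3/2*e1 e3 + 16/5*e2 e3 - 48/5*e1 e2 e4 + 12/5*e1 e3 e4 + 1/8*e2 e3 e4
step 3: -8/3 + 9/4*e1 - 24/5*e2 - 6/5*e3 - 5/48*e4 - 5/4*e1 e2 + 5/16*e1 e3 + 18/5*e1 e4 - 2/3*e2 e3 + 3/16*e2 e4 - 3/4*e3 e4 - 9/16*e1 e2 e3 + 2*e1 e2 e4 + 8*e1 e3 e4 + 5/12*e2 e3 e4 + 72/5*e1 e2 e3 e4
Answer: -9/16


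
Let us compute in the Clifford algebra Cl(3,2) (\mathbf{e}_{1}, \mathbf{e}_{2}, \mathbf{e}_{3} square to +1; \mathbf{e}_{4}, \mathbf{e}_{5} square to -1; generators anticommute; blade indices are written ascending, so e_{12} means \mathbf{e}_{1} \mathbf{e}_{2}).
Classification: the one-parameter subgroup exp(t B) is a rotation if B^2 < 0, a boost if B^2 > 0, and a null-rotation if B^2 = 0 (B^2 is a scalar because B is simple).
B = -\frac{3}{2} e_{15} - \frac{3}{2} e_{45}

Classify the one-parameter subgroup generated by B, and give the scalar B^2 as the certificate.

B^2 term by term: the squares give (-\frac{3}{2})^2*(e_{15})^2 + (-\frac{3}{2})^2*(e_{45})^2 = \frac{9}{4}*(+1) + \frac{9}{4}*(-1) = 0 (each basis 2-blade squares to minus the product of its generators' squares); cross terms between blades sharing an index anticommute and cancel. So B^2 = 0.
Answer: null-rotation, certificate B^2 = 0. Because 0 is invariant under every versor sandwich, the classification follows from its sign alone.
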